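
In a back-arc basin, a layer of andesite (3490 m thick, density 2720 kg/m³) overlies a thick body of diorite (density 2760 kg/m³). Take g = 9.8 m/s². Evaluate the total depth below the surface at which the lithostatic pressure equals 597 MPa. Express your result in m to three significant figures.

Pressure at base of upper layers: 2720×9.8×3490 = 9.303×10^7 Pa = 93.03 MPa
Remaining pressure to be supplied by diorite: 5.970×10^8 − 9.303×10^7 = 5.040×10^8 Pa
Additional depth in diorite = 5.040×10^8 Pa / (2760 kg/m³ × 9.8 m/s²) = 18632 m
Total depth = 3490 m + 18632 m = 22122 m

22100 m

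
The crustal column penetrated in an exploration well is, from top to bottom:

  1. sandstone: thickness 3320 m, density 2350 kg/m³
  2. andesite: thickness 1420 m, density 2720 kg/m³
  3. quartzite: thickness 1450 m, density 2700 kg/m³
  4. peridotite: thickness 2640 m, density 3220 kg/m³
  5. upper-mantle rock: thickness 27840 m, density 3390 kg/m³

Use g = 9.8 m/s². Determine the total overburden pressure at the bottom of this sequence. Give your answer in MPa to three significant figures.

sandstone: 2350 kg/m³ × 9.8 m/s² × 3320 m = 7.646×10^7 Pa = 76.46 MPa
andesite: 2720 kg/m³ × 9.8 m/s² × 1420 m = 3.785×10^7 Pa = 37.85 MPa
quartzite: 2700 kg/m³ × 9.8 m/s² × 1450 m = 3.837×10^7 Pa = 38.37 MPa
peridotite: 3220 kg/m³ × 9.8 m/s² × 2640 m = 8.331×10^7 Pa = 83.31 MPa
upper-mantle rock: 3390 kg/m³ × 9.8 m/s² × 27840 m = 9.249×10^8 Pa = 924.9 MPa
Total = 76.46 + 37.85 + 38.37 + 83.31 + 924.9 = 1160.9 MPa

1160 MPa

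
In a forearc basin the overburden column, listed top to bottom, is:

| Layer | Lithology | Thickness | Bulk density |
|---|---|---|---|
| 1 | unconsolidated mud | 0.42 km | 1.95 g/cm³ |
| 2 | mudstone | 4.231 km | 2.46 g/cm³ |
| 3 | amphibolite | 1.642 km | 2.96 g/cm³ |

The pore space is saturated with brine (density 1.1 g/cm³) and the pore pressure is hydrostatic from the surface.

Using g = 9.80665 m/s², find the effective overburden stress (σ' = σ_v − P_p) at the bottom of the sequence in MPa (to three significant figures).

Overburden (lithostatic) stress σ_v:
unconsolidated mud: 1950 kg/m³ × 9.80665 m/s² × 420 m = 8.032×10^6 Pa = 8.032 MPa
mudstone: 2460 kg/m³ × 9.80665 m/s² × 4231 m = 1.021×10^8 Pa = 102.1 MPa
amphibolite: 2960 kg/m³ × 9.80665 m/s² × 1642 m = 4.766×10^7 Pa = 47.66 MPa
Total = 8.032 + 102.1 + 47.66 = 157.77 MPa
Pore pressure P_p = 1100 kg/m³ × 9.80665 m/s² × 6293 m = 6.788×10^7 Pa = 67.88 MPa
Effective stress σ' = σ_v − P_p = 157.8 − 67.88 = 89.881 MPa

89.9 MPa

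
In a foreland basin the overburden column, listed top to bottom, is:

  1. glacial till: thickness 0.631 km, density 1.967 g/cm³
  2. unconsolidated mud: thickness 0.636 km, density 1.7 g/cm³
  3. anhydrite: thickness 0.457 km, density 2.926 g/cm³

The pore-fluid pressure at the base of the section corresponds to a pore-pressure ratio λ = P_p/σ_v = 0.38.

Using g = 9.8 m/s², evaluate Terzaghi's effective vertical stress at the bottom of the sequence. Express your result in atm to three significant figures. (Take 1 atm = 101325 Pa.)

Overburden (lithostatic) stress σ_v:
glacial till: 1967 kg/m³ × 9.8 m/s² × 631 m = 1.216×10^7 Pa = 12.16 MPa
unconsolidated mud: 1700 kg/m³ × 9.8 m/s² × 636 m = 1.060×10^7 Pa = 10.60 MPa
anhydrite: 2926 kg/m³ × 9.8 m/s² × 457 m = 1.310×10^7 Pa = 13.10 MPa
Total = 12.16 + 10.60 + 13.10 = 35.864 MPa
Pore pressure P_p = λ·σ_v = 0.38 × 35.86 MPa = 13.63 MPa
Effective stress σ' = σ_v − P_p = 35.86 − 13.63 = 22.235 MPa = 219.45 atm

219 atm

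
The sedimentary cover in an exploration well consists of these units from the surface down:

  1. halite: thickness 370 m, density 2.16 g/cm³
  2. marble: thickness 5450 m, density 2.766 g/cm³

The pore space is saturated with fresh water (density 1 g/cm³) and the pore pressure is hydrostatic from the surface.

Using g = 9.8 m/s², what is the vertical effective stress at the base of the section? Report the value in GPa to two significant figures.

Overburden (lithostatic) stress σ_v:
halite: 2160 kg/m³ × 9.8 m/s² × 370 m = 7.832×10^6 Pa = 7.832 MPa
marble: 2766 kg/m³ × 9.8 m/s² × 5450 m = 1.477×10^8 Pa = 147.7 MPa
Total = 7.832 + 147.7 = 155.56 MPa
Pore pressure P_p = 1000 kg/m³ × 9.8 m/s² × 5820 m = 5.704×10^7 Pa = 57.04 MPa
Effective stress σ' = σ_v − P_p = 155.6 − 57.04 = 98.528 MPa = 0.098528 GPa

0.099 GPa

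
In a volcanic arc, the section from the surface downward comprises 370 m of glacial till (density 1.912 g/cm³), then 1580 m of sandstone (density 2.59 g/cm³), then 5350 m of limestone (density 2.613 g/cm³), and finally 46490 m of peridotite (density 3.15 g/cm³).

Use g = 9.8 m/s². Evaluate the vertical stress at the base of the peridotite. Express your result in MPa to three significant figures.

1620 MPa

glacial till: 1912 kg/m³ × 9.8 m/s² × 370 m = 6.933×10^6 Pa = 6.933 MPa
sandstone: 2590 kg/m³ × 9.8 m/s² × 1580 m = 4.010×10^7 Pa = 40.10 MPa
limestone: 2613 kg/m³ × 9.8 m/s² × 5350 m = 1.370×10^8 Pa = 137.0 MPa
peridotite: 3150 kg/m³ × 9.8 m/s² × 46490 m = 1.435×10^9 Pa = 1435 MPa
Total = 6.933 + 40.10 + 137.0 + 1435 = 1619.2 MPa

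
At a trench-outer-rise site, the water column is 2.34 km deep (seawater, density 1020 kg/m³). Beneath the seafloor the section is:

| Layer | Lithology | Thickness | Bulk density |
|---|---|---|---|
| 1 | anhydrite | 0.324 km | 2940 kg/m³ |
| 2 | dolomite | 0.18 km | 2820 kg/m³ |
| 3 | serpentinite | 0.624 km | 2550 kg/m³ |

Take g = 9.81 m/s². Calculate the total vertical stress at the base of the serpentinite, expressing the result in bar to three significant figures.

533 bar

seawater: 1020 kg/m³ × 9.81 m/s² × 2340 m = 2.341×10^7 Pa = 234.1 bar
anhydrite: 2940 kg/m³ × 9.81 m/s² × 324 m = 9.345×10^6 Pa = 93.45 bar
dolomite: 2820 kg/m³ × 9.81 m/s² × 180 m = 4.980×10^6 Pa = 49.80 bar
serpentinite: 2550 kg/m³ × 9.81 m/s² × 624 m = 1.561×10^7 Pa = 156.1 bar
Total = 234.1 + 93.45 + 49.80 + 156.1 = 533.48 bar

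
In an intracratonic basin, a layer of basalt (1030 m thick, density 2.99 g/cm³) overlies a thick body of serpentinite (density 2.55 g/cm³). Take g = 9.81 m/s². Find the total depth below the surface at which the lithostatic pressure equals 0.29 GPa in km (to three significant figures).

Pressure at base of upper layers: 2990×9.81×1030 = 3.021×10^7 Pa = 0.03021 GPa
Remaining pressure to be supplied by serpentinite: 2.900×10^8 − 3.021×10^7 = 2.598×10^8 Pa
Additional depth in serpentinite = 2.598×10^8 Pa / (2550 kg/m³ × 9.81 m/s²) = 10385 m
Total depth = 1030 m + 10385 m = 11415 m
= 11.415 km

11.4 km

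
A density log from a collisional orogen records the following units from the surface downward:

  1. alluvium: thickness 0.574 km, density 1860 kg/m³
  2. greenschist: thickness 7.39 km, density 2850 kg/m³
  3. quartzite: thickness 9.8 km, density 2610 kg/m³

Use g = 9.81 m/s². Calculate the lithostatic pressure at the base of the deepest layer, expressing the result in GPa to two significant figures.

0.47 GPa

alluvium: 1860 kg/m³ × 9.81 m/s² × 574 m = 1.047×10^7 Pa = 0.01047 GPa
greenschist: 2850 kg/m³ × 9.81 m/s² × 7390 m = 2.066×10^8 Pa = 0.2066 GPa
quartzite: 2610 kg/m³ × 9.81 m/s² × 9800 m = 2.509×10^8 Pa = 0.2509 GPa
Total = 0.01047 + 0.2066 + 0.2509 = 0.46801 GPa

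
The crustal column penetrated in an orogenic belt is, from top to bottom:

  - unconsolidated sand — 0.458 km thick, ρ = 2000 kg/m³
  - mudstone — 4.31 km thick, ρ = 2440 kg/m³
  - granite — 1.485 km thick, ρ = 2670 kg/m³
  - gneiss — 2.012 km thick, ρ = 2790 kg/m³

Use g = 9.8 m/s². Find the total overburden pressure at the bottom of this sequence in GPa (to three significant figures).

unconsolidated sand: 2000 kg/m³ × 9.8 m/s² × 458 m = 8.977×10^6 Pa = 8.977×10^-3 GPa
mudstone: 2440 kg/m³ × 9.8 m/s² × 4310 m = 1.031×10^8 Pa = 0.1031 GPa
granite: 2670 kg/m³ × 9.8 m/s² × 1485 m = 3.886×10^7 Pa = 0.03886 GPa
gneiss: 2790 kg/m³ × 9.8 m/s² × 2012 m = 5.501×10^7 Pa = 0.05501 GPa
Total = 8.977×10^-3 + 0.1031 + 0.03886 + 0.05501 = 0.20591 GPa

0.206 GPa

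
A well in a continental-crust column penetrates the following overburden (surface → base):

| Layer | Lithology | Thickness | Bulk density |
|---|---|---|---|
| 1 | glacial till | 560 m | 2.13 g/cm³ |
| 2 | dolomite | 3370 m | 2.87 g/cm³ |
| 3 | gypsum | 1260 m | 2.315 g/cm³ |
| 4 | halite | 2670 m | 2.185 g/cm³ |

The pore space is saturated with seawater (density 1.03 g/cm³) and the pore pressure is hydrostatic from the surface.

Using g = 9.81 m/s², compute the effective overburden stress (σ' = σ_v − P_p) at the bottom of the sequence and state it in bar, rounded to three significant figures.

Overburden (lithostatic) stress σ_v:
glacial till: 2130 kg/m³ × 9.81 m/s² × 560 m = 1.170×10^7 Pa = 11.70 MPa
dolomite: 2870 kg/m³ × 9.81 m/s² × 3370 m = 9.488×10^7 Pa = 94.88 MPa
gypsum: 2315 kg/m³ × 9.81 m/s² × 1260 m = 2.861×10^7 Pa = 28.61 MPa
halite: 2185 kg/m³ × 9.81 m/s² × 2670 m = 5.723×10^7 Pa = 57.23 MPa
Total = 11.70 + 94.88 + 28.61 + 57.23 = 192.43 MPa
Pore pressure P_p = 1030 kg/m³ × 9.81 m/s² × 7860 m = 7.942×10^7 Pa = 79.42 MPa
Effective stress σ' = σ_v − P_p = 192.4 − 79.42 = 113.01 MPa = 1130.1 bar

1130 bar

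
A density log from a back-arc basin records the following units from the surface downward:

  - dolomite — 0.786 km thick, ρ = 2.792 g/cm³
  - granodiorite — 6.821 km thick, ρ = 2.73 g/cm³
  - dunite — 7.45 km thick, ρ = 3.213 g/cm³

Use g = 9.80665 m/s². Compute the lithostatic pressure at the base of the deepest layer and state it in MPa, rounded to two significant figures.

440 MPa

dolomite: 2792 kg/m³ × 9.80665 m/s² × 786 m = 2.152×10^7 Pa = 21.52 MPa
granodiorite: 2730 kg/m³ × 9.80665 m/s² × 6821 m = 1.826×10^8 Pa = 182.6 MPa
dunite: 3213 kg/m³ × 9.80665 m/s² × 7450 m = 2.347×10^8 Pa = 234.7 MPa
Total = 21.52 + 182.6 + 234.7 = 438.87 MPa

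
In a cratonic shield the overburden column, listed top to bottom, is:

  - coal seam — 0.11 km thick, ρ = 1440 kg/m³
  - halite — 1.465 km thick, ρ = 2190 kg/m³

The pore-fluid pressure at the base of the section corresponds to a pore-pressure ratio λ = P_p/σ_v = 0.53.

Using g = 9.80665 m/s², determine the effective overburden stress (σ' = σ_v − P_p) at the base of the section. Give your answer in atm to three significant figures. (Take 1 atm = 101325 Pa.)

153 atm

Overburden (lithostatic) stress σ_v:
coal seam: 1440 kg/m³ × 9.80665 m/s² × 110 m = 1.553×10^6 Pa = 1.553 MPa
halite: 2190 kg/m³ × 9.80665 m/s² × 1465 m = 3.146×10^7 Pa = 31.46 MPa
Total = 1.553 + 31.46 = 33.017 MPa
Pore pressure P_p = λ·σ_v = 0.53 × 33.02 MPa = 17.50 MPa
Effective stress σ' = σ_v − P_p = 33.02 − 17.50 = 15.518 MPa = 153.15 atm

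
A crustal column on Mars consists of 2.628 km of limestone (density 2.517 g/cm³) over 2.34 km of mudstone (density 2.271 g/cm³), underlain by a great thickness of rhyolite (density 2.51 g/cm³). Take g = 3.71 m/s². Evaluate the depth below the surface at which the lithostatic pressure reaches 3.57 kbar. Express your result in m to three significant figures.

38600 m

Pressure at base of upper layers: 2517×3.71×2628 + 2271×3.71×2340 = 4.426×10^7 Pa = 0.4426 kbar
Remaining pressure to be supplied by rhyolite: 3.570×10^8 − 4.426×10^7 = 3.127×10^8 Pa
Additional depth in rhyolite = 3.127×10^8 Pa / (2510 kg/m³ × 3.71 m/s²) = 33585 m
Total depth = 4968 m + 33585 m = 38553 m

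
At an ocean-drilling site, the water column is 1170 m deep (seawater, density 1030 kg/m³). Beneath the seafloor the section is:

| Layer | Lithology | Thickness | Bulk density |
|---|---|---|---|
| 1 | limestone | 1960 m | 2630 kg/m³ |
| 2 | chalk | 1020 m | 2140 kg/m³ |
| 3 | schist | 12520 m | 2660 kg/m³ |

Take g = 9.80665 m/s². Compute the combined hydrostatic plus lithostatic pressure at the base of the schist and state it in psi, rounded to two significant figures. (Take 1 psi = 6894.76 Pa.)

seawater: 1030 kg/m³ × 9.80665 m/s² × 1170 m = 1.182×10^7 Pa = 1714 psi
limestone: 2630 kg/m³ × 9.80665 m/s² × 1960 m = 5.055×10^7 Pa = 7332 psi
chalk: 2140 kg/m³ × 9.80665 m/s² × 1020 m = 2.141×10^7 Pa = 3105 psi
schist: 2660 kg/m³ × 9.80665 m/s² × 12520 m = 3.266×10^8 Pa = 47368 psi
Total = 1714 + 7332 + 3105 + 47368 = 59519 psi

60000 psi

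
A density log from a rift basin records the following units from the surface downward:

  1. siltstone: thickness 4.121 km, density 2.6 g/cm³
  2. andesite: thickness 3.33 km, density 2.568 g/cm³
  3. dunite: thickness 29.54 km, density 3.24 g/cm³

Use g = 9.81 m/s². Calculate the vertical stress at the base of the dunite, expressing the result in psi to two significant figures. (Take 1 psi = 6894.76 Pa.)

160000 psi

siltstone: 2600 kg/m³ × 9.81 m/s² × 4121 m = 1.051×10^8 Pa = 15245 psi
andesite: 2568 kg/m³ × 9.81 m/s² × 3330 m = 8.389×10^7 Pa = 12167 psi
dunite: 3240 kg/m³ × 9.81 m/s² × 29540 m = 9.389×10^8 Pa = 1.362×10^5 psi
Total = 15245 + 12167 + 1.362×10^5 = 1.6359×10^5 psi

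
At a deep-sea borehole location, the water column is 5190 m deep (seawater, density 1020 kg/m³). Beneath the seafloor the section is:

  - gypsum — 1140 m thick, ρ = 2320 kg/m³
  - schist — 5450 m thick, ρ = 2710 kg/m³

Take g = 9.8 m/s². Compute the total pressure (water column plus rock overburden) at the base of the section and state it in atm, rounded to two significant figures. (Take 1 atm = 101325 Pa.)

2200 atm

seawater: 1020 kg/m³ × 9.8 m/s² × 5190 m = 5.188×10^7 Pa = 512.0 atm
gypsum: 2320 kg/m³ × 9.8 m/s² × 1140 m = 2.592×10^7 Pa = 255.8 atm
schist: 2710 kg/m³ × 9.8 m/s² × 5450 m = 1.447×10^8 Pa = 1428 atm
Total = 512.0 + 255.8 + 1428 = 2196.3 atm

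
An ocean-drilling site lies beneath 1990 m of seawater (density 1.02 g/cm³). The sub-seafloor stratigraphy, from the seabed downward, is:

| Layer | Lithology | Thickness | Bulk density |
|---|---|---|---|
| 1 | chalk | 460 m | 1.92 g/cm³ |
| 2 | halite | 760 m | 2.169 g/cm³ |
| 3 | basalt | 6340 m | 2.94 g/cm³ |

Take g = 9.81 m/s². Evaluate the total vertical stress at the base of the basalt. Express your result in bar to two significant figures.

seawater: 1020 kg/m³ × 9.81 m/s² × 1990 m = 1.991×10^7 Pa = 199.1 bar
chalk: 1920 kg/m³ × 9.81 m/s² × 460 m = 8.664×10^6 Pa = 86.64 bar
halite: 2169 kg/m³ × 9.81 m/s² × 760 m = 1.617×10^7 Pa = 161.7 bar
basalt: 2940 kg/m³ × 9.81 m/s² × 6340 m = 1.829×10^8 Pa = 1829 bar
Total = 199.1 + 86.64 + 161.7 + 1829 = 2276.0 bar

2300 bar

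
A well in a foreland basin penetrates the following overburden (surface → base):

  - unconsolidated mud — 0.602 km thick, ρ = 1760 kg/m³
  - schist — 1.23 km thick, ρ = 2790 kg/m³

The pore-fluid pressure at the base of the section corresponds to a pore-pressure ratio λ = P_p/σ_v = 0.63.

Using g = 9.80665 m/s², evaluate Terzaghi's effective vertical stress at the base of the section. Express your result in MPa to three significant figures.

16.3 MPa

Overburden (lithostatic) stress σ_v:
unconsolidated mud: 1760 kg/m³ × 9.80665 m/s² × 602 m = 1.039×10^7 Pa = 10.39 MPa
schist: 2790 kg/m³ × 9.80665 m/s² × 1230 m = 3.365×10^7 Pa = 33.65 MPa
Total = 10.39 + 33.65 = 44.044 MPa
Pore pressure P_p = λ·σ_v = 0.63 × 44.04 MPa = 27.75 MPa
Effective stress σ' = σ_v − P_p = 44.04 − 27.75 = 16.296 MPa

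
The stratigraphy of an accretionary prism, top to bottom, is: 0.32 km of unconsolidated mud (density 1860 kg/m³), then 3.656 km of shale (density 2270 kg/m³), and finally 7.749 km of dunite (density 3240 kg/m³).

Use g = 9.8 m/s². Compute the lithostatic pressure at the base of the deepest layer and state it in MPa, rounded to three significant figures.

333 MPa

unconsolidated mud: 1860 kg/m³ × 9.8 m/s² × 320 m = 5.833×10^6 Pa = 5.833 MPa
shale: 2270 kg/m³ × 9.8 m/s² × 3656 m = 8.133×10^7 Pa = 81.33 MPa
dunite: 3240 kg/m³ × 9.8 m/s² × 7749 m = 2.460×10^8 Pa = 246.0 MPa
Total = 5.833 + 81.33 + 246.0 = 333.21 MPa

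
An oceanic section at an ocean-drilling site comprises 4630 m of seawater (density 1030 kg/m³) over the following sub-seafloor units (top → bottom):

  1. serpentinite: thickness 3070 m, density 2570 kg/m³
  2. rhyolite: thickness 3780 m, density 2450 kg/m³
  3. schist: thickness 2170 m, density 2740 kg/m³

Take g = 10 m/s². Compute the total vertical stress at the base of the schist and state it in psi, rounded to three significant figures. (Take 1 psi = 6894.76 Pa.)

40400 psi

seawater: 1030 kg/m³ × 10 m/s² × 4630 m = 4.769×10^7 Pa = 6917 psi
serpentinite: 2570 kg/m³ × 10 m/s² × 3070 m = 7.890×10^7 Pa = 11443 psi
rhyolite: 2450 kg/m³ × 10 m/s² × 3780 m = 9.261×10^7 Pa = 13432 psi
schist: 2740 kg/m³ × 10 m/s² × 2170 m = 5.946×10^7 Pa = 8624 psi
Total = 6917 + 11443 + 13432 + 8624 = 40416 psi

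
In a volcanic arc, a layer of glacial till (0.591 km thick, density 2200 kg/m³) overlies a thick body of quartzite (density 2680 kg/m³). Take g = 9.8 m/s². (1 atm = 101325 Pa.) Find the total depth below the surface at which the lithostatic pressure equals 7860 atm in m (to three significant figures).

30400 m

Pressure at base of upper layers: 2200×9.8×591 = 1.274×10^7 Pa = 125.8 atm
Remaining pressure to be supplied by quartzite: 7.964×10^8 − 1.274×10^7 = 7.837×10^8 Pa
Additional depth in quartzite = 7.837×10^8 Pa / (2680 kg/m³ × 9.8 m/s²) = 29838 m
Total depth = 591 m + 29838 m = 30429 m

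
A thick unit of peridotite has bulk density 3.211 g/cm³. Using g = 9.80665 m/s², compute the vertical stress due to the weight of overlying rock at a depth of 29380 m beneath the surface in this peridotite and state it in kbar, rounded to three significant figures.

peridotite: 3211 kg/m³ × 9.80665 m/s² × 29380 m = 9.252×10^8 Pa = 9.252 kbar

9.25 kbar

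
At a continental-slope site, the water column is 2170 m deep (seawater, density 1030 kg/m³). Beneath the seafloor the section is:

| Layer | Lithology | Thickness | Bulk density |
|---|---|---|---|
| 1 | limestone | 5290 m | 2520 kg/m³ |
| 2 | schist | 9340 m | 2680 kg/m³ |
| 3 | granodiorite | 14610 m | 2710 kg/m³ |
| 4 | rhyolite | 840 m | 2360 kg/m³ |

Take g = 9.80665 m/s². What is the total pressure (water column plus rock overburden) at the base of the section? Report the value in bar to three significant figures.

8060 bar

seawater: 1030 kg/m³ × 9.80665 m/s² × 2170 m = 2.192×10^7 Pa = 219.2 bar
limestone: 2520 kg/m³ × 9.80665 m/s² × 5290 m = 1.307×10^8 Pa = 1307 bar
schist: 2680 kg/m³ × 9.80665 m/s² × 9340 m = 2.455×10^8 Pa = 2455 bar
granodiorite: 2710 kg/m³ × 9.80665 m/s² × 14610 m = 3.883×10^8 Pa = 3883 bar
rhyolite: 2360 kg/m³ × 9.80665 m/s² × 840 m = 1.944×10^7 Pa = 194.4 bar
Total = 219.2 + 1307 + 2455 + 3883 + 194.4 = 8058.4 bar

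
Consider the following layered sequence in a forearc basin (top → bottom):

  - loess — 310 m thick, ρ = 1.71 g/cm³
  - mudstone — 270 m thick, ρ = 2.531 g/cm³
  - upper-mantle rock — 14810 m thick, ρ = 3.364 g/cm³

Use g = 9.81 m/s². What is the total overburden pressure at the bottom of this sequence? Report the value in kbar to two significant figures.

5.0 kbar

loess: 1710 kg/m³ × 9.81 m/s² × 310 m = 5.200×10^6 Pa = 0.05200 kbar
mudstone: 2531 kg/m³ × 9.81 m/s² × 270 m = 6.704×10^6 Pa = 0.06704 kbar
upper-mantle rock: 3364 kg/m³ × 9.81 m/s² × 14810 m = 4.887×10^8 Pa = 4.887 kbar
Total = 0.05200 + 0.06704 + 4.887 = 5.0065 kbar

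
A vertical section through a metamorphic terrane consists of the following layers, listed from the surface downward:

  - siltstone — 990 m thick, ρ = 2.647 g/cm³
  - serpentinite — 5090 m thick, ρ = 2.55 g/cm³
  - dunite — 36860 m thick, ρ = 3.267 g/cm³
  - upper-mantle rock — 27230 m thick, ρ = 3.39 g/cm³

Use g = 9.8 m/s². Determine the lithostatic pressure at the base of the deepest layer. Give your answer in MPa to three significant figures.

siltstone: 2647 kg/m³ × 9.8 m/s² × 990 m = 2.568×10^7 Pa = 25.68 MPa
serpentinite: 2550 kg/m³ × 9.8 m/s² × 5090 m = 1.272×10^8 Pa = 127.2 MPa
dunite: 3267 kg/m³ × 9.8 m/s² × 36860 m = 1.180×10^9 Pa = 1180 MPa
upper-mantle rock: 3390 kg/m³ × 9.8 m/s² × 27230 m = 9.046×10^8 Pa = 904.6 MPa
Total = 25.68 + 127.2 + 1180 + 904.6 = 2237.6 MPa

2240 MPa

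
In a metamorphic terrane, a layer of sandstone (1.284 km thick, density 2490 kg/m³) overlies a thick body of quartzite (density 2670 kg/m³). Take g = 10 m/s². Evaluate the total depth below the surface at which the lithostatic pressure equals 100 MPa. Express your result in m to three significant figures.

Pressure at base of upper layers: 2490×10×1284 = 3.197×10^7 Pa = 31.97 MPa
Remaining pressure to be supplied by quartzite: 1.000×10^8 − 3.197×10^7 = 6.803×10^7 Pa
Additional depth in quartzite = 6.803×10^7 Pa / (2670 kg/m³ × 10 m/s²) = 2547.9 m
Total depth = 1284 m + 2547.9 m = 3831.9 m

3830 m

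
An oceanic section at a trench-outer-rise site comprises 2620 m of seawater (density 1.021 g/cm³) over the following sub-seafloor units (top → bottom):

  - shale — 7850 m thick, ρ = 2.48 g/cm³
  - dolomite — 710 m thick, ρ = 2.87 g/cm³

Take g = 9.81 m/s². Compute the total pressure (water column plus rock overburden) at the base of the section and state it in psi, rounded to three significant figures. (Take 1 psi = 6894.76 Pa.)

34400 psi

seawater: 1021 kg/m³ × 9.81 m/s² × 2620 m = 2.624×10^7 Pa = 3806 psi
shale: 2480 kg/m³ × 9.81 m/s² × 7850 m = 1.910×10^8 Pa = 27699 psi
dolomite: 2870 kg/m³ × 9.81 m/s² × 710 m = 1.999×10^7 Pa = 2899 psi
Total = 3806 + 27699 + 2899 = 34405 psi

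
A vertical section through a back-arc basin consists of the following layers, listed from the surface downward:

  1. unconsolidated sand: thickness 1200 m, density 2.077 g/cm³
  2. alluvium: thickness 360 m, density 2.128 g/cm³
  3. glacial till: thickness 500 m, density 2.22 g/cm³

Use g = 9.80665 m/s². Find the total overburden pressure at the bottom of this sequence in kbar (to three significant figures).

0.428 kbar

unconsolidated sand: 2077 kg/m³ × 9.80665 m/s² × 1200 m = 2.444×10^7 Pa = 0.2444 kbar
alluvium: 2128 kg/m³ × 9.80665 m/s² × 360 m = 7.513×10^6 Pa = 0.07513 kbar
glacial till: 2220 kg/m³ × 9.80665 m/s² × 500 m = 1.089×10^7 Pa = 0.1089 kbar
Total = 0.2444 + 0.07513 + 0.1089 = 0.42840 kbar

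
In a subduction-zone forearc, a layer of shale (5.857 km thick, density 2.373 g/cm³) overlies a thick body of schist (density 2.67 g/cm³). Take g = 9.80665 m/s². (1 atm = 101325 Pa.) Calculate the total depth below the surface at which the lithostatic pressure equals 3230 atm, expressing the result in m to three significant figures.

13200 m

Pressure at base of upper layers: 2373×9.80665×5857 = 1.363×10^8 Pa = 1345 atm
Remaining pressure to be supplied by schist: 3.273×10^8 − 1.363×10^8 = 1.910×10^8 Pa
Additional depth in schist = 1.910×10^8 Pa / (2670 kg/m³ × 9.80665 m/s²) = 7293.9 m
Total depth = 5857 m + 7293.9 m = 13151 m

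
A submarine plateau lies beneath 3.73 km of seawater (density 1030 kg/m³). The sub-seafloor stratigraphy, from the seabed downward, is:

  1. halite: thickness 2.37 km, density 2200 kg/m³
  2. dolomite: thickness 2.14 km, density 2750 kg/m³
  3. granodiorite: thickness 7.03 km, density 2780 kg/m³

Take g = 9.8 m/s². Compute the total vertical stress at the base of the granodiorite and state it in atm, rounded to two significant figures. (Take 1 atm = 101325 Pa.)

seawater: 1030 kg/m³ × 9.8 m/s² × 3730 m = 3.765×10^7 Pa = 371.6 atm
halite: 2200 kg/m³ × 9.8 m/s² × 2370 m = 5.110×10^7 Pa = 504.3 atm
dolomite: 2750 kg/m³ × 9.8 m/s² × 2140 m = 5.767×10^7 Pa = 569.2 atm
granodiorite: 2780 kg/m³ × 9.8 m/s² × 7030 m = 1.915×10^8 Pa = 1890 atm
Total = 371.6 + 504.3 + 569.2 + 1890 = 3335.3 atm

3300 atm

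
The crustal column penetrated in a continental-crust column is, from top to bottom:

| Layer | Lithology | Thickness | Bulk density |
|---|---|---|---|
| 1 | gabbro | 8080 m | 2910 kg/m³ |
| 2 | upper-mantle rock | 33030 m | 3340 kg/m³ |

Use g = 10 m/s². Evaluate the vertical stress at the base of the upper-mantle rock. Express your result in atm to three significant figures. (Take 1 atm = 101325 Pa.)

gabbro: 2910 kg/m³ × 10 m/s² × 8080 m = 2.351×10^8 Pa = 2321 atm
upper-mantle rock: 3340 kg/m³ × 10 m/s² × 33030 m = 1.103×10^9 Pa = 10888 atm
Total = 2321 + 10888 = 13208 atm

13200 atm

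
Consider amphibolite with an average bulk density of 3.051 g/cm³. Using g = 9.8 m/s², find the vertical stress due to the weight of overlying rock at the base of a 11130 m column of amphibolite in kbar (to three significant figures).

3.33 kbar

amphibolite: 3051 kg/m³ × 9.8 m/s² × 11130 m = 3.328×10^8 Pa = 3.328 kbar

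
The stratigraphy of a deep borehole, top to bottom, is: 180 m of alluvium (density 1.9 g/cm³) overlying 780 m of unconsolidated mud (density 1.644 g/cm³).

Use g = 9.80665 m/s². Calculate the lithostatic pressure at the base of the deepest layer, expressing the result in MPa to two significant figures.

16 MPa

alluvium: 1900 kg/m³ × 9.80665 m/s² × 180 m = 3.354×10^6 Pa = 3.354 MPa
unconsolidated mud: 1644 kg/m³ × 9.80665 m/s² × 780 m = 1.258×10^7 Pa = 12.58 MPa
Total = 3.354 + 12.58 = 15.929 MPa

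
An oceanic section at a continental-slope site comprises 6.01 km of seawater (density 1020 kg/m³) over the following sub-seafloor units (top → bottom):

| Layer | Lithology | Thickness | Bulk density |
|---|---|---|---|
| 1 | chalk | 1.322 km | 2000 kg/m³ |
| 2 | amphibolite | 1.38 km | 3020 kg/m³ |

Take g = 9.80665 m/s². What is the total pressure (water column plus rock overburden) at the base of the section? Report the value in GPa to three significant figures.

seawater: 1020 kg/m³ × 9.80665 m/s² × 6010 m = 6.012×10^7 Pa = 0.06012 GPa
chalk: 2000 kg/m³ × 9.80665 m/s² × 1322 m = 2.593×10^7 Pa = 0.02593 GPa
amphibolite: 3020 kg/m³ × 9.80665 m/s² × 1380 m = 4.087×10^7 Pa = 0.04087 GPa
Total = 0.06012 + 0.02593 + 0.04087 = 0.12692 GPa

0.127 GPa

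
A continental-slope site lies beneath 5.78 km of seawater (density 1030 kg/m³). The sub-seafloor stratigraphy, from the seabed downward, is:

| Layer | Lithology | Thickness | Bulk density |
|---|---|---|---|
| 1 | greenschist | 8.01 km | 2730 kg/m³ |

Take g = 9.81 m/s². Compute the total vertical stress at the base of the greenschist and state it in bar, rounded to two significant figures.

2700 bar

seawater: 1030 kg/m³ × 9.81 m/s² × 5780 m = 5.840×10^7 Pa = 584.0 bar
greenschist: 2730 kg/m³ × 9.81 m/s² × 8010 m = 2.145×10^8 Pa = 2145 bar
Total = 584.0 + 2145 = 2729.2 bar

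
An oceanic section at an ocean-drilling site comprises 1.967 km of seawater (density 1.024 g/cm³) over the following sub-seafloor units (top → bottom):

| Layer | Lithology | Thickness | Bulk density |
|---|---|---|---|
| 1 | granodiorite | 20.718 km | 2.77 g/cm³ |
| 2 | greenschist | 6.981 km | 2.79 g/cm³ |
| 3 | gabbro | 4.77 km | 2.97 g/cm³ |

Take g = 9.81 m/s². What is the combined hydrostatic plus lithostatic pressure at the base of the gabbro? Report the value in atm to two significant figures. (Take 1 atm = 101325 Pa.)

9000 atm

seawater: 1024 kg/m³ × 9.81 m/s² × 1967 m = 1.976×10^7 Pa = 195.0 atm
granodiorite: 2770 kg/m³ × 9.81 m/s² × 20718 m = 5.630×10^8 Pa = 5556 atm
greenschist: 2790 kg/m³ × 9.81 m/s² × 6981 m = 1.911×10^8 Pa = 1886 atm
gabbro: 2970 kg/m³ × 9.81 m/s² × 4770 m = 1.390×10^8 Pa = 1372 atm
Total = 195.0 + 5556 + 1886 + 1372 = 9008.5 atm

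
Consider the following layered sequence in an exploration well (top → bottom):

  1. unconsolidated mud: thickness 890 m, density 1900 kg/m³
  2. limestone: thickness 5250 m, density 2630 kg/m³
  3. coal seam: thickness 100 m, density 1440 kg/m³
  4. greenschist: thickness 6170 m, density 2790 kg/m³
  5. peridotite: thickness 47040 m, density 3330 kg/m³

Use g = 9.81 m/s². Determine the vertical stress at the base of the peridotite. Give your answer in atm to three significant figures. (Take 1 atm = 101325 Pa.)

18300 atm

unconsolidated mud: 1900 kg/m³ × 9.81 m/s² × 890 m = 1.659×10^7 Pa = 163.7 atm
limestone: 2630 kg/m³ × 9.81 m/s² × 5250 m = 1.355×10^8 Pa = 1337 atm
coal seam: 1440 kg/m³ × 9.81 m/s² × 100 m = 1.413×10^6 Pa = 13.94 atm
greenschist: 2790 kg/m³ × 9.81 m/s² × 6170 m = 1.689×10^8 Pa = 1667 atm
peridotite: 3330 kg/m³ × 9.81 m/s² × 47040 m = 1.537×10^9 Pa = 15166 atm
Total = 163.7 + 1337 + 13.94 + 1667 + 15166 = 18347 atm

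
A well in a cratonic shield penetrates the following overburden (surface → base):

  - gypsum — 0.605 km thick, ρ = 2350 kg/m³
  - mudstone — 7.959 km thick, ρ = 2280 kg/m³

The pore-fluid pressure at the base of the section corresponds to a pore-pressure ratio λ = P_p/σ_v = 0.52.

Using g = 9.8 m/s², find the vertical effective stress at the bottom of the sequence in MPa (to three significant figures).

Overburden (lithostatic) stress σ_v:
gypsum: 2350 kg/m³ × 9.8 m/s² × 605 m = 1.393×10^7 Pa = 13.93 MPa
mudstone: 2280 kg/m³ × 9.8 m/s² × 7959 m = 1.778×10^8 Pa = 177.8 MPa
Total = 13.93 + 177.8 = 191.77 MPa
Pore pressure P_p = λ·σ_v = 0.52 × 191.8 MPa = 99.72 MPa
Effective stress σ' = σ_v − P_p = 191.8 − 99.72 = 92.049 MPa

92.0 MPa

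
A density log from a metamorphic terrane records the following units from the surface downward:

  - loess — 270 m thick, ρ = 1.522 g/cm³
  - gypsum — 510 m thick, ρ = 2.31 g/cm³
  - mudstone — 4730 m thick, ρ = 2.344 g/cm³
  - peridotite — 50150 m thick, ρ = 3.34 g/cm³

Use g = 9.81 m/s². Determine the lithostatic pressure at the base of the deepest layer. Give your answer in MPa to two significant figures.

loess: 1522 kg/m³ × 9.81 m/s² × 270 m = 4.031×10^6 Pa = 4.031 MPa
gypsum: 2310 kg/m³ × 9.81 m/s² × 510 m = 1.156×10^7 Pa = 11.56 MPa
mudstone: 2344 kg/m³ × 9.81 m/s² × 4730 m = 1.088×10^8 Pa = 108.8 MPa
peridotite: 3340 kg/m³ × 9.81 m/s² × 50150 m = 1.643×10^9 Pa = 1643 MPa
Total = 4.031 + 11.56 + 108.8 + 1643 = 1767.5 MPa

1800 MPa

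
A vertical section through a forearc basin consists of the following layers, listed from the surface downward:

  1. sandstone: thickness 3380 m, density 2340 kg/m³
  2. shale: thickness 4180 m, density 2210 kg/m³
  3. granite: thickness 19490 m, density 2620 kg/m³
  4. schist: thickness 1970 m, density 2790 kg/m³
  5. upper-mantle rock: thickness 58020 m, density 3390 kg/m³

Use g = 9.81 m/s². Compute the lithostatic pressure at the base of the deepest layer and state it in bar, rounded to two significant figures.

sandstone: 2340 kg/m³ × 9.81 m/s² × 3380 m = 7.759×10^7 Pa = 775.9 bar
shale: 2210 kg/m³ × 9.81 m/s² × 4180 m = 9.062×10^7 Pa = 906.2 bar
granite: 2620 kg/m³ × 9.81 m/s² × 19490 m = 5.009×10^8 Pa = 5009 bar
schist: 2790 kg/m³ × 9.81 m/s² × 1970 m = 5.392×10^7 Pa = 539.2 bar
upper-mantle rock: 3390 kg/m³ × 9.81 m/s² × 58020 m = 1.930×10^9 Pa = 19295 bar
Total = 775.9 + 906.2 + 5009 + 539.2 + 19295 = 26526 bar

27000 bar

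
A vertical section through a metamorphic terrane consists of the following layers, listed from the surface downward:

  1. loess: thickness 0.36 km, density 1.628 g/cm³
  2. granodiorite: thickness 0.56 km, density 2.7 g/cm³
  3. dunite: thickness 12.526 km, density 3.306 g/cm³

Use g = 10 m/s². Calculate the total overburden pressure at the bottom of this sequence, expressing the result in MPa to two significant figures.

loess: 1628 kg/m³ × 10 m/s² × 360 m = 5.861×10^6 Pa = 5.861 MPa
granodiorite: 2700 kg/m³ × 10 m/s² × 560 m = 1.512×10^7 Pa = 15.12 MPa
dunite: 3306 kg/m³ × 10 m/s² × 12526 m = 4.141×10^8 Pa = 414.1 MPa
Total = 5.861 + 15.12 + 414.1 = 435.09 MPa

440 MPa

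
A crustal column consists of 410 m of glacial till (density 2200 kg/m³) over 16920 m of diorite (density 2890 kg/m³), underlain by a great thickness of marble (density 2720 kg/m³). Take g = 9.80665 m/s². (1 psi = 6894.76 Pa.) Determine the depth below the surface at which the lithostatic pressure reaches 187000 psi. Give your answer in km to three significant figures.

47.4 km

Pressure at base of upper layers: 2200×9.80665×410 + 2890×9.80665×16920 = 4.884×10^8 Pa = 70833 psi
Remaining pressure to be supplied by marble: 1.289×10^9 − 4.884×10^8 = 8.009×10^8 Pa
Additional depth in marble = 8.009×10^8 Pa / (2720 kg/m³ × 9.80665 m/s²) = 30027 m
Total depth = 17330 m + 30027 m = 47357 m
= 47.357 km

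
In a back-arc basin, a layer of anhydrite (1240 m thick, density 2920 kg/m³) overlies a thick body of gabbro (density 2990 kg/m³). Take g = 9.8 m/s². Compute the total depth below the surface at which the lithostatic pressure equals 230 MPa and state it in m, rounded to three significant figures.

7880 m

Pressure at base of upper layers: 2920×9.8×1240 = 3.548×10^7 Pa = 35.48 MPa
Remaining pressure to be supplied by gabbro: 2.300×10^8 − 3.548×10^7 = 1.945×10^8 Pa
Additional depth in gabbro = 1.945×10^8 Pa / (2990 kg/m³ × 9.8 m/s²) = 6638.3 m
Total depth = 1240 m + 6638.3 m = 7878.3 m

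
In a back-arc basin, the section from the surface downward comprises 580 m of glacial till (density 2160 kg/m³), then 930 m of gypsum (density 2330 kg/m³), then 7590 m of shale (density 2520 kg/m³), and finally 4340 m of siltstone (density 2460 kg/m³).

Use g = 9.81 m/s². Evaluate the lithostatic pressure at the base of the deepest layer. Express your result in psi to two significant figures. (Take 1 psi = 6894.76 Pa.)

glacial till: 2160 kg/m³ × 9.81 m/s² × 580 m = 1.229×10^7 Pa = 1783 psi
gypsum: 2330 kg/m³ × 9.81 m/s² × 930 m = 2.126×10^7 Pa = 3083 psi
shale: 2520 kg/m³ × 9.81 m/s² × 7590 m = 1.876×10^8 Pa = 27214 psi
siltstone: 2460 kg/m³ × 9.81 m/s² × 4340 m = 1.047×10^8 Pa = 15191 psi
Total = 1783 + 3083 + 27214 + 15191 = 47270 psi

47000 psi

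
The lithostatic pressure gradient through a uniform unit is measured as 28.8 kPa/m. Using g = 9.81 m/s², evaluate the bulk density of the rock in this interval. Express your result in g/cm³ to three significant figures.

ρ = (dP/dz)/g = 28.8 kPa/m / 9.81 m/s² = 28800 Pa/m / 9.81 m/s² = 2935.8 kg/m³
= 2.936 g/cm³

2.94 g/cm³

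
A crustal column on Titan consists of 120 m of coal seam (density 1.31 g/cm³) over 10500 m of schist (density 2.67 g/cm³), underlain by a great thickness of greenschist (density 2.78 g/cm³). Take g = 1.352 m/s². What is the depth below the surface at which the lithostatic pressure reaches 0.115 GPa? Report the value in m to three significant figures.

Pressure at base of upper layers: 1310×1.352×120 + 2670×1.352×10500 = 3.812×10^7 Pa = 0.03812 GPa
Remaining pressure to be supplied by greenschist: 1.150×10^8 − 3.812×10^7 = 7.688×10^7 Pa
Additional depth in greenschist = 7.688×10^7 Pa / (2780 kg/m³ × 1.352 m/s²) = 20456 m
Total depth = 10620 m + 20456 m = 31076 m

31100 m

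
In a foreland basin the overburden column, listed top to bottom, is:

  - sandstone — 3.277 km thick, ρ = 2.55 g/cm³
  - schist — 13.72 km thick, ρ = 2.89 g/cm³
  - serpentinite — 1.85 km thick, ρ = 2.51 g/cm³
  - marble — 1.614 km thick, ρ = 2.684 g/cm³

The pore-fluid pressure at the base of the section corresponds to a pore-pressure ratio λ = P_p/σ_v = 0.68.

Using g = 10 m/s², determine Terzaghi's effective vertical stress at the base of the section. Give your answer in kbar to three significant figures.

Overburden (lithostatic) stress σ_v:
sandstone: 2550 kg/m³ × 10 m/s² × 3277 m = 8.356×10^7 Pa = 83.56 MPa
schist: 2890 kg/m³ × 10 m/s² × 13720 m = 3.965×10^8 Pa = 396.5 MPa
serpentinite: 2510 kg/m³ × 10 m/s² × 1850 m = 4.644×10^7 Pa = 46.44 MPa
marble: 2684 kg/m³ × 10 m/s² × 1614 m = 4.332×10^7 Pa = 43.32 MPa
Total = 83.56 + 396.5 + 46.44 + 43.32 = 569.83 MPa
Pore pressure P_p = λ·σ_v = 0.68 × 569.8 MPa = 387.5 MPa
Effective stress σ' = σ_v − P_p = 569.8 − 387.5 = 182.34 MPa = 1.8234 kbar

1.82 kbar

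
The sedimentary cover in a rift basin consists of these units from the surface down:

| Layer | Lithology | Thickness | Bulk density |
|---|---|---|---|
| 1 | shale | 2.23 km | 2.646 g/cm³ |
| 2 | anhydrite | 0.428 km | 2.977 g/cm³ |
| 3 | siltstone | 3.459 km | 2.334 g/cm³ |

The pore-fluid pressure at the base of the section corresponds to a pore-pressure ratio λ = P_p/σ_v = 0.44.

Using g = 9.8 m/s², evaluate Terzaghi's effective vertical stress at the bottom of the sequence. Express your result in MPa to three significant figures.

Overburden (lithostatic) stress σ_v:
shale: 2646 kg/m³ × 9.8 m/s² × 2230 m = 5.783×10^7 Pa = 57.83 MPa
anhydrite: 2977 kg/m³ × 9.8 m/s² × 428 m = 1.249×10^7 Pa = 12.49 MPa
siltstone: 2334 kg/m³ × 9.8 m/s² × 3459 m = 7.912×10^7 Pa = 79.12 MPa
Total = 57.83 + 12.49 + 79.12 = 149.43 MPa
Pore pressure P_p = λ·σ_v = 0.44 × 149.4 MPa = 65.75 MPa
Effective stress σ' = σ_v − P_p = 149.4 − 65.75 = 83.681 MPa

83.7 MPa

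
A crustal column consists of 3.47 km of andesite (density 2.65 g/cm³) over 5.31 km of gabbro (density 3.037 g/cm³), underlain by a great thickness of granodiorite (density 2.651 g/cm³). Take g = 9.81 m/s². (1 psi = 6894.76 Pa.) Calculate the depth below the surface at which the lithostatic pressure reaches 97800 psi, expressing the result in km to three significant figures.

Pressure at base of upper layers: 2650×9.81×3470 + 3037×9.81×5310 = 2.484×10^8 Pa = 36029 psi
Remaining pressure to be supplied by granodiorite: 6.743×10^8 − 2.484×10^8 = 4.259×10^8 Pa
Additional depth in granodiorite = 4.259×10^8 Pa / (2651 kg/m³ × 9.81 m/s²) = 16377 m
Total depth = 8780 m + 16377 m = 25157 m
= 25.157 km

25.2 km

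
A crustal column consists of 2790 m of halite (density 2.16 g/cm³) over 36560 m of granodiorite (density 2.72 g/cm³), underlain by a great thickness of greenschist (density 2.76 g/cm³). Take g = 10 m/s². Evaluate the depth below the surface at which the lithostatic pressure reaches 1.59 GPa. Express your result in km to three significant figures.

Pressure at base of upper layers: 2160×10×2790 + 2720×10×36560 = 1.055×10^9 Pa = 1.055 GPa
Remaining pressure to be supplied by greenschist: 1.590×10^9 − 1.055×10^9 = 5.353×10^8 Pa
Additional depth in greenschist = 5.353×10^8 Pa / (2760 kg/m³ × 10 m/s²) = 19395 m
Total depth = 39350 m + 19395 m = 58745 m
= 58.745 km

58.7 km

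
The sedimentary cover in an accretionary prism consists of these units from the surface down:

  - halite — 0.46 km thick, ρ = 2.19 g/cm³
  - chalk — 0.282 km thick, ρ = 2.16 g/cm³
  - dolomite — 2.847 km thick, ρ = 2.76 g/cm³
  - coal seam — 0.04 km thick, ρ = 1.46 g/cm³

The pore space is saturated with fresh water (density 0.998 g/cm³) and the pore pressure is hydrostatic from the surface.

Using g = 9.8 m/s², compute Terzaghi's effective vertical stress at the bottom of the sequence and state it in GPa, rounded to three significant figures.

Overburden (lithostatic) stress σ_v:
halite: 2190 kg/m³ × 9.8 m/s² × 460 m = 9.873×10^6 Pa = 9.873 MPa
chalk: 2160 kg/m³ × 9.8 m/s² × 282 m = 5.969×10^6 Pa = 5.969 MPa
dolomite: 2760 kg/m³ × 9.8 m/s² × 2847 m = 7.701×10^7 Pa = 77.01 MPa
coal seam: 1460 kg/m³ × 9.8 m/s² × 40 m = 5.723×10^5 Pa = 0.5723 MPa
Total = 9.873 + 5.969 + 77.01 + 0.5723 = 93.420 MPa
Pore pressure P_p = 998 kg/m³ × 9.8 m/s² × 3629 m = 3.549×10^7 Pa = 35.49 MPa
Effective stress σ' = σ_v − P_p = 93.42 − 35.49 = 57.927 MPa = 0.057927 GPa

0.0579 GPa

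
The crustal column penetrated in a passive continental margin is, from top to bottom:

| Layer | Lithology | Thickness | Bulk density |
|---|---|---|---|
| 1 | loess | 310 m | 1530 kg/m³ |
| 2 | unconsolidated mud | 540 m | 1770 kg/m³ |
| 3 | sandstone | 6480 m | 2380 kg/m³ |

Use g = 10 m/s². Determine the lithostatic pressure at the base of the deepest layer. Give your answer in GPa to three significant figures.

loess: 1530 kg/m³ × 10 m/s² × 310 m = 4.743×10^6 Pa = 4.743×10^-3 GPa
unconsolidated mud: 1770 kg/m³ × 10 m/s² × 540 m = 9.558×10^6 Pa = 9.558×10^-3 GPa
sandstone: 2380 kg/m³ × 10 m/s² × 6480 m = 1.542×10^8 Pa = 0.1542 GPa
Total = 4.743×10^-3 + 9.558×10^-3 + 0.1542 = 0.16853 GPa

0.169 GPa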